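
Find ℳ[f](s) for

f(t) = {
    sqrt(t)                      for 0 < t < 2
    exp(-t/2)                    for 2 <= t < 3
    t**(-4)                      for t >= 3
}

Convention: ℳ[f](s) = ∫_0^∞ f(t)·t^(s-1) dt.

breakpoints 2, 3: one integral from each of the 3 segments
for t in [0, 2): the term is ∫ sqrt(t)·t^(s-1)
∫ exp(-t/2)·t^(s-1) over [2, 3)
piece [3, ∞): integrate t**(-4) against the kernel

(2**s*(s - 4)*(2*s + 1)*uppergamma(s, 1) - 2**s*(s - 4)*(2*s + 1)*uppergamma(s, 3/2) + 2*2**(s + 1/2)*(s - 4) - 3**s*(2*s + 1)/81)/((s - 4)*(2*s + 1))
  -1/2 < Re(s) < 4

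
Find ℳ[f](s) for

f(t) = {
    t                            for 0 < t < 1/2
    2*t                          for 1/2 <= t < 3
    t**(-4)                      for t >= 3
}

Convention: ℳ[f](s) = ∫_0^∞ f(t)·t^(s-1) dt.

(970*6**s*s - 3890*6**s - 81*s + 324)/(162*2**s*(s**2 - 3*s - 4))
  -1 < Re(s) < 4

slice at 1/2, 3, transform all 3 pieces, and sum them
the [0, 1/2) slice contributes ∫ t·t^(s-1) dt
[1/2, 3) adds the kernel integral of 2*t
piece [3, ∞): integrate t**(-4) against the kernel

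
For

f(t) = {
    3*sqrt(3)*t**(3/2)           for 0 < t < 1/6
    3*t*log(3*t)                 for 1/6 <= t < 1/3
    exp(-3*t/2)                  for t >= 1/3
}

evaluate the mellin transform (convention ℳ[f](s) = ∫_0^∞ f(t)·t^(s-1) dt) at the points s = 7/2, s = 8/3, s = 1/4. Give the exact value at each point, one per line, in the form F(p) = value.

F(7/2) = sqrt(6)*((-559*sqrt(2) + 40 + 180*log(2) + 388800*sqrt(pi)*erfc(sqrt(2)/2))*exp(1/2) + 544320*sqrt(2))*exp(-1/2)/2099520
F(8/3) = 6**(1/3)*(-1800*2**(2/3) + 225 + 363*sqrt(2) + 825*log(2) + 193600*2**(1/3)*uppergamma(8/3, 1/2))/1306800
F(1/4) = 6**(3/4)*(-112*2**(1/4) + 25*sqrt(2) + 70*log(2) + 56 + 175*sqrt(2)*uppergamma(1/4, 1/2))/1050

undo the common scale on t: t**(3/2) on [0, 1/2); t*log(t) on [1/2, 1); exp(-t/2) on [1, ∞)
cuts at 1/6, 1/3: linearity sums the 3 kernel integrals
[0, 1/6) adds the kernel integral of 3*sqrt(3)*t**(3/2)
[1/6, 1/3) adds the kernel integral of 3*t*log(3*t)
on [1/3, ∞): add ∫ exp(-3*t/2)·t^(s-1) dt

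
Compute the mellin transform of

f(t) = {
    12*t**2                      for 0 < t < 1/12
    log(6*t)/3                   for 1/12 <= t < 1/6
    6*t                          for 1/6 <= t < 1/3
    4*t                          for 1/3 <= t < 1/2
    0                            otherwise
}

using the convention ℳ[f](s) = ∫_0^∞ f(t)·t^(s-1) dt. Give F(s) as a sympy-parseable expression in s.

(8*2**(2*s)*s**3 + 16*2**(2*s)*s**2 - 12*2**s*s**3 - 28*2**s*s**2 - 12*2**s*s - 8*2**s + 24*6**s*s**3 + 48*6**s*s**2 + s**3 + 4*s**3*log(2) + 5*s**2 + 12*s**2*log(2) + 8*s*log(2) + 12*s + 8)/(12*12**s*s**2*(s**2 + 3*s + 2))
  Re(s) > -2

undo the common scale on t: 3*t**2 on [0, 1/6); log(3*t)/3 on [1/6, 1/3); 3*t on [1/3, 2/3); …
strip the shared t-power: 3*t on [0, 1/6); log(3*t)/(3*t) on [1/6, 1/3); 3 on [1/3, 2/3); …
remove the common scale on t first: t on [0, 1/2); log(t)/t on [1/2, 1); 3 on [1, 2); …
split f at 1/12, 1/6, 1/3: ℳ[f](s) collects 4 kernel integrals
on [0, 1/12) integrate f = 12*t**2 against the kernel
[1/12, 1/6) adds the kernel integral of log(6*t)/3
segment 1/6 to 1/3 holds 6*t; add its integral
on [1/3, 1/2) integrate f = 4*t against the kernel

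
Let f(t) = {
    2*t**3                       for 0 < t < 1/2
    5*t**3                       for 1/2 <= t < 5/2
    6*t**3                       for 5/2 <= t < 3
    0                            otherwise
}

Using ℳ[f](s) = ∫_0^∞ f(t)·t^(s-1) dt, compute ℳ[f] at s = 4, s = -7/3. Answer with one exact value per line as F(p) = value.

F(4) = 14299/8
F(-7/3) = -9*2**(1/3)/4 - 3*2**(1/3)*5**(2/3)/4 + 9*3**(2/3)

along the cuts 1/2, 5/2, ℳ[f](s) splits into 3 integrals
segment [0, 1/2) carries 2*t**3; integrate it
segment [1/2, 5/2) carries 5*t**3; integrate it
∫ 6*t**3·t^(s-1) over [5/2, 3)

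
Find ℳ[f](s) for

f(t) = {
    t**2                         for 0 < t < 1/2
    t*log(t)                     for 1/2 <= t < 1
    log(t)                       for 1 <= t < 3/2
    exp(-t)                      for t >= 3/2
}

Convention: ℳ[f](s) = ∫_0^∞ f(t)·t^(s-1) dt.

(4*2**s*s**2*(s + 2)*(s**2 + 2*s + 1)*uppergamma(s, 3/2) - 4*2**s*s**2*(s + 2) + 4*2**s*(s + 2)*(s**2 + 2*s + 1) + 3**s*s*(s + 2)*(-4*log(2) + 4*log(3))*(s**2 + 2*s + 1) - 4*3**s*(s + 2)*(s**2 + 2*s + 1) + s**3*(s + 2)*log(4) + s**2*(s + 2)*log(4) + 2*s**2*(s + 2) + s**2*(s**2 + 2*s + 1))/(4*2**s*s**2*(s + 2)*(s**2 + 2*s + 1))
  Re(s) > -2

along the cuts 1/2, 1, 3/2, ℳ[f](s) splits into 4 integrals
∫ t**2·t^(s-1) over [0, 1/2)
over [1/2, 1), the kernel integral of t*log(t) enters the sum
[1, 3/2) adds the kernel integral of log(t)
for t in [3/2, ∞): the term is ∫ exp(-t)·t^(s-1)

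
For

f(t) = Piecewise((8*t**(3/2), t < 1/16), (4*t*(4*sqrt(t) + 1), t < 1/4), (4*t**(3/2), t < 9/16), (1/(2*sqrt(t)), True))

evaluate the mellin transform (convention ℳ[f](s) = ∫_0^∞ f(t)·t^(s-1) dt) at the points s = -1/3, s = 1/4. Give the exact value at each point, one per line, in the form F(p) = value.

reversing the power substitution: 8*t**3 on [0, 1/4); 4*t**2*(4*t + 1) on [1/4, 1/2); 4*t**3 on [1/2, 3/4); …
strip the common scale on t: t**3 on [0, 1/2); t**2*(2*t + 1) on [1/2, 1); t**3/2 on [1, 3/2); …
undo the shared t-power: t on [0, 1/2); 2*t + 1 on [1/2, 1); t/2 on [1, 3/2); …
split f at 1/16, 1/4, 9/16: ℳ[f](s) collects 4 kernel integrals
the [0, 1/16) slice contributes ∫ 8*t**(3/2)·t^(s-1) dt
∫ over [1/16, 1/4) of 4*t*(4*sqrt(t) + 1)·t^(s-1) joins the sum
over [1/4, 9/16), the kernel integral of 4*t**(3/2) enters the sum
on [9/16, ∞) integrate f = 1/(2*sqrt(t)) against the kernel

F(-1/3) = 2**(1/3)*(-405 + 629*3**(1/3) + 1170*2**(1/3))/420
F(1/4) = -19/140 + 29*sqrt(2)/35 + 305*sqrt(3)/168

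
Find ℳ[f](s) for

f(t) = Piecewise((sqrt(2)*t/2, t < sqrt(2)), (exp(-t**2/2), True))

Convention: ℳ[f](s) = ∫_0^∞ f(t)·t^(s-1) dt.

the power substitution comes off first: sqrt(2)*sqrt(t)/2 on [0, 2); exp(-t/2) on [2, ∞)
undo the common scale on t: sqrt(t) on [0, 1); exp(-t) on [1, ∞)
f breaks at sqrt(2) into 2 integrals to sum
on [0, sqrt(2)) integrate f = sqrt(2)*t/2 against the kernel
segment [sqrt(2), ∞) carries exp(-t**2/2); integrate it

2**(s/2 - 1)*((s + 1)*uppergamma(s/2, 1) + 2)/(s + 1)
  Re(s) > -1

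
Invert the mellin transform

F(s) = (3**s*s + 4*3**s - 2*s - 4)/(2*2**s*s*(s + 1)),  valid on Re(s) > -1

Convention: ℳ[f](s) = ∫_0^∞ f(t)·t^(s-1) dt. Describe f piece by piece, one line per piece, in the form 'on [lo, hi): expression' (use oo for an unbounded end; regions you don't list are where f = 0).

breakpoints 1/2: one integral from each of the 2 segments
segment 0 to 1/2 holds t; add its integral
between 1/2 and 3/2 the integrand is (2 - t)·t^(s-1)

on [0, 1/2): t
on [1/2, 3/2): 2 - t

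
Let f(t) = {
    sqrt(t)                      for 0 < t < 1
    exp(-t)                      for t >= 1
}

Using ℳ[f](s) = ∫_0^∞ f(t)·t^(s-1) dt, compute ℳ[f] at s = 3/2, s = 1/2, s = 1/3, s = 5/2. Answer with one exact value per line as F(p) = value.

linearity at 1 turns ℳ[f](s) into 2 summed integrals
over [0, 1), the kernel integral of sqrt(t) enters the sum
between 1 and ∞ the integrand is exp(-t)·t^(s-1)

F(3/2) = sqrt(pi)*erfc(1)/2 + exp(-1) + 1/2
F(1/2) = sqrt(pi)*erfc(1) + 1
F(1/3) = uppergamma(1/3, 1) + 6/5
F(5/2) = (E*(9*sqrt(pi)*erfc(1) + 4) + 30)*exp(-1)/12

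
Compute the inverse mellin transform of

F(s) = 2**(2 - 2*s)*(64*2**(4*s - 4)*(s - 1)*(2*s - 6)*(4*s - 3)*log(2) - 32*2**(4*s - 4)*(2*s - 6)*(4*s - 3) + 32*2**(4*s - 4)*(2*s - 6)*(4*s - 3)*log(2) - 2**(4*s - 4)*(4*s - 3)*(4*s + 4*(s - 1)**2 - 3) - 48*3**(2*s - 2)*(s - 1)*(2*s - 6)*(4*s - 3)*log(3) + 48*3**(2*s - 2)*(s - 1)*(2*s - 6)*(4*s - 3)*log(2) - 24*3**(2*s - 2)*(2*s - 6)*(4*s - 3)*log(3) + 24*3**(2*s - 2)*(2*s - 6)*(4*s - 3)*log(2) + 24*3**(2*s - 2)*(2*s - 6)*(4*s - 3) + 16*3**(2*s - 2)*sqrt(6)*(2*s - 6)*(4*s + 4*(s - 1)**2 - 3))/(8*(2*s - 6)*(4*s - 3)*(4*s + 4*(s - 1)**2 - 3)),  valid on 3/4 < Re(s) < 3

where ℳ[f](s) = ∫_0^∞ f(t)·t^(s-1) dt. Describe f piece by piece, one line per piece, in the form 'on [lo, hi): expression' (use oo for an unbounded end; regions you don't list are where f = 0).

on [0, 9/4): t**(-3/4)
on [9/4, 4): log(sqrt(t))/sqrt(t)
on [4, oo): t**(-3)

peel off the shared t-power: t**(1/4) on [0, 9/4); sqrt(t)*log(sqrt(t)) on [9/4, 4); t**(-2) on [4, ∞)
undo the power substitution: sqrt(t) on [0, 3/2); t*log(t) on [3/2, 2); t**(-4) on [2, ∞)
cuts at 9/4, 4: linearity sums the 3 kernel integrals
on [0, 9/4) integrate f = t**(-3/4) against the kernel
the [9/4, 4) slice contributes ∫ log(sqrt(t))/sqrt(t)·t^(s-1) dt
[4, ∞) adds the kernel integral of t**(-3)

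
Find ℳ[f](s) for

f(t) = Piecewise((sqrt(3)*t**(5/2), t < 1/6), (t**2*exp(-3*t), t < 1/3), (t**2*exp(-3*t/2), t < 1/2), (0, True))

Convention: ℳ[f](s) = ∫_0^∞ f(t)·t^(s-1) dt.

strip the shared t-power: sqrt(3)*sqrt(t) on [0, 1/6); exp(-3*t) on [1/6, 1/3); exp(-3*t/2) on [1/3, 1/2)
back out the common scale on t: sqrt(t) on [0, 1/2); exp(-t) on [1/2, 1); exp(-t/2) on [1, 3/2)
f breaks at 1/6, 1/3 into 3 integrals to sum
piece [0, 1/6): integrate sqrt(3)*t**(5/2) against the kernel
∫ over [1/6, 1/3) of t**2*exp(-3*t)·t^(s-1) joins the sum
segment [1/3, 1/2) carries t**2*exp(-3*t/2); integrate it

(16*2**(2*s)*(2*s + 5)*uppergamma(s + 2, 1/2) - 16*2**(2*s)*(2*s + 5)*uppergamma(s + 2, 3/4) + 4*2**s*(2*s + 5)*uppergamma(s + 2, 1/2) - 4*2**s*(2*s + 5)*uppergamma(s + 2, 1) + sqrt(2))/(36*6**s*(2*s + 5))
  Re(s) > -5/2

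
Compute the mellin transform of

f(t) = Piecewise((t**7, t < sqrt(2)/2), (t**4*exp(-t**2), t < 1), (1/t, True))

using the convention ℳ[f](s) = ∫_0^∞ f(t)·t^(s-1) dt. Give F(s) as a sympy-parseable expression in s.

the power substitution comes off first: t**(7/2) on [0, 1/2); t**2*exp(-t) on [1/2, 1); 1/sqrt(t) on [1, ∞)
back out the shared t-power: t**(3/2) on [0, 1/2); exp(-t) on [1/2, 1); t**(-5/2) on [1, ∞)
the 3 pieces separated at sqrt(2)/2, 1 each add one integral
∫ over [0, sqrt(2)/2) of t**7·t^(s-1) joins the sum
for t in [sqrt(2)/2, 1): the term is ∫ t**4*exp(-t**2)·t^(s-1)
on [1, ∞): add ∫ 1/t·t^(s-1) dt

(8*2**(s/2)*(s - 1)*(s + 7)*uppergamma(s/2 + 2, 1/2) - 8*2**(s/2)*(s - 1)*(s + 7)*uppergamma(s/2 + 2, 1) - 16*2**(s/2)*(s + 7) + sqrt(2)*(s - 1))/(16*2**(s/2)*(s - 1)*(s + 7))
  -7 < Re(s) < 1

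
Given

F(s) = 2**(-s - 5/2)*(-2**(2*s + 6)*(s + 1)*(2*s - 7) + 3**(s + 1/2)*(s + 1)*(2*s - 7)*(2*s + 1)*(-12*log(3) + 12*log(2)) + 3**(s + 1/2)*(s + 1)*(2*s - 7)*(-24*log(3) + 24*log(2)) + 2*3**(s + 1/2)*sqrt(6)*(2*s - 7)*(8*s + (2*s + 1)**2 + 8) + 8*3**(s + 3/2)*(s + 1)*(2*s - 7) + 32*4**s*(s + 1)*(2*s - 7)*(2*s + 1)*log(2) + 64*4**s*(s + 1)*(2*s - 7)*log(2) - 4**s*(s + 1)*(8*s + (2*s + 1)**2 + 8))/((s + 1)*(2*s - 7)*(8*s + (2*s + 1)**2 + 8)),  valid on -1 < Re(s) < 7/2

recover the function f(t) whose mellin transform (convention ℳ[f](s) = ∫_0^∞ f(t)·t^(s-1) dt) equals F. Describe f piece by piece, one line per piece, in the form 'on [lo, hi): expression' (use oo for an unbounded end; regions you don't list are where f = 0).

undo the shared t-power: sqrt(t) on [0, 3/2); t*log(t) on [3/2, 2); t**(-4) on [2, ∞)
integrate the 3 segments split at 3/2, 2, then add the results
[0, 3/2) adds the kernel integral of t
∫ t**(3/2)*log(t)·t^(s-1) over [3/2, 2)
∫ over [2, ∞) of t**(-7/2)·t^(s-1) joins the sum

on [0, 3/2): t
on [3/2, 2): t**(3/2)*log(t)
on [2, oo): t**(-7/2)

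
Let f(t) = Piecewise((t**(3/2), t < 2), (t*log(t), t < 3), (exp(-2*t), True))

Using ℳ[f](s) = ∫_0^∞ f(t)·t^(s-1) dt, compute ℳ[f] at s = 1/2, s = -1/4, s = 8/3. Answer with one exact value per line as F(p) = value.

F(1/2) = -4*sqrt(3)/3 + sqrt(2)*sqrt(pi)*erfc(sqrt(6))/2 + 8*sqrt(2)/9 + 2 + log(3**(2*sqrt(3))/2**(4*sqrt(2)/3))
F(-1/4) = -16*3**(3/4)/9 + 2**(1/4)*uppergamma(-1/4, 6) + log(3**(4*3**(3/4)/3)/2**(4*2**(3/4)/3)) + 8*2**(1/4)/5 + 16*2**(3/4)/9
F(8/3) = -243*3**(2/3)/121 - 24*2**(2/3)*log(2)/11 + 2**(1/3)*uppergamma(8/3, 6)/8 + 72*2**(2/3)/121 + 96*2**(1/6)/25 + 81*3**(2/3)*log(3)/11

the 3 pieces separated at 2, 3 each add one integral
over [0, 2), the kernel integral of t**(3/2) enters the sum
over [2, 3), the kernel integral of t*log(t) enters the sum
on [3, ∞) integrate f = exp(-2*t) against the kernel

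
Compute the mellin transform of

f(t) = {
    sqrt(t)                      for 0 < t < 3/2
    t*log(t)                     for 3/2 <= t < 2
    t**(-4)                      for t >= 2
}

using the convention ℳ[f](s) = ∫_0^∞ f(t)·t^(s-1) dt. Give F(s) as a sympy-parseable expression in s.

(-32*2**(2*s)*(s - 4)*(2*s + 1) + 3**s*s*(s - 4)*(2*s + 1)*(-24*log(3) + 24*log(2)) + 3**s*(s - 4)*(2*s + 1)*(-24*log(3) + 24*log(2)) + 24*3**s*(s - 4)*(2*s + 1) + 16*3**s*sqrt(6)*(s - 4)*(s**2 + 2*s + 1) + 32*4**s*s*(s - 4)*(2*s + 1)*log(2) + 32*4**s*(s - 4)*(2*s + 1)*log(2) - 4**s*(2*s + 1)*(s**2 + 2*s + 1))/(16*2**s*(s - 4)*(2*s + 1)*(s**2 + 2*s + 1))
  -1/2 < Re(s) < 4

integrate the 3 segments split at 3/2, 2, then add the results
between 0 and 3/2 the integrand is sqrt(t)·t^(s-1)
segment [3/2, 2) carries t*log(t); integrate it
for t in [2, ∞): the term is ∫ t**(-4)·t^(s-1)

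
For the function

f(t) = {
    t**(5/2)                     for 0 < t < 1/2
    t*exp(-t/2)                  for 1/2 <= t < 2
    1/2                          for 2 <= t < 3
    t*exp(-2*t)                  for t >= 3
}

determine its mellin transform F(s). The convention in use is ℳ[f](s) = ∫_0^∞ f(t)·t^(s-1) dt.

(2*24**s*s*(2*s + 5)*uppergamma(s + 1, 1/4) - 2*24**s*s*(2*s + 5)*uppergamma(s + 1, 1) - 24**s*(2*s + 5)/2 + 36**s*(2*s + 5)/2 + 6**s*s*(2*s + 5)*uppergamma(s + 1, 6)/2 + sqrt(2)*6**s*s/4)/(12**s*s*(2*s + 5))
  Re(s) > -5/2

strip the shared t-power: sqrt(t) on [0, 1/2); exp(-t/2)/t on [1/2, 2); 1/(2*t**2) on [2, 3); …
the shared t-power comes off first: t**(3/2) on [0, 1/2); exp(-t/2) on [1/2, 2); 1/(2*t) on [2, 3); …
summing 4 kernel integrals split by 1/2, 2, 3 yields ℳ[f](s)
on [0, 1/2): add ∫ t**(5/2)·t^(s-1) dt
on [1/2, 2) integrate f = t*exp(-t/2) against the kernel
piece [2, 3): integrate 1/2 against the kernel
segment 3 to ∞ holds t*exp(-2*t); add its integral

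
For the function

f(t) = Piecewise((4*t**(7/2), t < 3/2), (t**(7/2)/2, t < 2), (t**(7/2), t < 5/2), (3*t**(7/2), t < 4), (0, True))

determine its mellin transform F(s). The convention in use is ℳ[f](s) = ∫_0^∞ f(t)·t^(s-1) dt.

slice at 3/2, 2, 5/2, transform all 4 pieces, and sum them
the [0, 3/2) slice contributes ∫ 4*t**(7/2)·t^(s-1) dt
segment 3/2 to 2 holds t**(7/2)/2; add its integral
∫ over [2, 5/2) of t**(7/2)·t^(s-1) joins the sum
the [5/2, 4) slice contributes ∫ 3*t**(7/2)·t^(s-1) dt

(-2**(s + 7/2) + 7*(3/2)**(s + 7/2) + 6*4**(s + 7/2) - 4*(5/2)**(s + 7/2))/(2*s + 7)
  Re(s) > -7/2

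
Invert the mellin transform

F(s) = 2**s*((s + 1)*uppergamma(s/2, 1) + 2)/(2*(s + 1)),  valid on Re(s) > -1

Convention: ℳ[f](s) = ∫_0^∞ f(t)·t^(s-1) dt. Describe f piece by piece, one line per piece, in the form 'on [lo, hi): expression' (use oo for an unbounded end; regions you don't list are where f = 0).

on [0, 2): t/2
on [2, oo): exp(-t**2/4)

peel off the common scale on t: t on [0, 1); exp(-t**2) on [1, ∞)
back out the power substitution: sqrt(t) on [0, 1); exp(-t) on [1, ∞)
linearity at 2 turns ℳ[f](s) into 2 summed integrals
∫ over [0, 2) of t/2·t^(s-1) joins the sum
the [2, ∞) slice contributes ∫ exp(-t**2/4)·t^(s-1) dt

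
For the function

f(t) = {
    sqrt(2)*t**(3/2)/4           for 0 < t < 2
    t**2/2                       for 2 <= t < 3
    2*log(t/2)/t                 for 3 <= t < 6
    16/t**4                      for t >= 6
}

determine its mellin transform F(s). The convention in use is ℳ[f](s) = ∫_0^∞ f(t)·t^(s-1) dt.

(324*2**s*(s - 4)*(s + 2)*(s**2 - 2*s + 1) - 324*2**s*(s - 4)*(2*s + 3)*(s**2 - 2*s + 1) - 108*3**s*s*(s - 4)*(s + 2)*(2*s + 3)*log(3) + 108*3**s*s*(s - 4)*(s + 2)*(2*s + 3)*log(2) - 108*3**s*(s - 4)*(s + 2)*(2*s + 3)*log(2) + 108*3**s*(s - 4)*(s + 2)*(2*s + 3) + 108*3**s*(s - 4)*(s + 2)*(2*s + 3)*log(3) + 729*3**s*(s - 4)*(2*s + 3)*(s**2 - 2*s + 1) + 54*6**s*s*(s - 4)*(s + 2)*(2*s + 3)*log(3) - 54*6**s*(s - 4)*(s + 2)*(2*s + 3)*log(3) - 54*6**s*(s - 4)*(s + 2)*(2*s + 3) - 2*6**s*(s + 2)*(2*s + 3)*(s**2 - 2*s + 1))/(162*(s - 4)*(s + 2)*(2*s + 3)*(s**2 - 2*s + 1))
  -3/2 < Re(s) < 4

peel off the common scale on t: t**(3/2) on [0, 1); 2*t**2 on [1, 3/2); log(t)/t on [3/2, 3); …
decompose at 2, 3, 6; ℳ[f](s) sums the 4 pieces' integrals
∫ sqrt(2)*t**(3/2)/4·t^(s-1) over [0, 2)
for t in [2, 3): the term is ∫ t**2/2·t^(s-1)
[3, 6) adds the kernel integral of 2*log(t/2)/t
segment 6 to ∞ holds 16/t**4; add its integral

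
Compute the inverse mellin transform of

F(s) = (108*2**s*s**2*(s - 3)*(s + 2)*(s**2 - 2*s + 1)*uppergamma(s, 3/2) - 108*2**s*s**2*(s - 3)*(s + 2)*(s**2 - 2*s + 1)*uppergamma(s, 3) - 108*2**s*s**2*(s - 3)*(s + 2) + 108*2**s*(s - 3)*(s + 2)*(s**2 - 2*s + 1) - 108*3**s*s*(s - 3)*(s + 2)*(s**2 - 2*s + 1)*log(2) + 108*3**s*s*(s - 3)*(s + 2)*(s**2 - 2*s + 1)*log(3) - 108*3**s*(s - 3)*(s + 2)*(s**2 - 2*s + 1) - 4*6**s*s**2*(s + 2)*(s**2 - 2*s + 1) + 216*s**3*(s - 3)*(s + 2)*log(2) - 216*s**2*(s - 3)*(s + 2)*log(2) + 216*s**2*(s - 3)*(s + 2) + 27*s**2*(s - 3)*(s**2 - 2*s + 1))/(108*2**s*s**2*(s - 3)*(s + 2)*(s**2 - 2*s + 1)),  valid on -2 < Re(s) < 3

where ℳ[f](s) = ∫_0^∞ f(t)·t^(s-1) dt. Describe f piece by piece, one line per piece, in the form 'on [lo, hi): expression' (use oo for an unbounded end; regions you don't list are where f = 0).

f breaks at 1/2, 1, 3/2, 3 into 5 integrals to sum
∫ over [0, 1/2) of t**2·t^(s-1) joins the sum
[1/2, 1) adds the kernel integral of log(t)/t
[1, 3/2) adds the kernel integral of log(t)
∫ over [3/2, 3) of exp(-t)·t^(s-1) joins the sum
the [3, ∞) slice contributes ∫ t**(-3)·t^(s-1) dt

on [0, 1/2): t**2
on [1/2, 1): log(t)/t
on [1, 3/2): log(t)
on [3/2, 3): exp(-t)
on [3, oo): t**(-3)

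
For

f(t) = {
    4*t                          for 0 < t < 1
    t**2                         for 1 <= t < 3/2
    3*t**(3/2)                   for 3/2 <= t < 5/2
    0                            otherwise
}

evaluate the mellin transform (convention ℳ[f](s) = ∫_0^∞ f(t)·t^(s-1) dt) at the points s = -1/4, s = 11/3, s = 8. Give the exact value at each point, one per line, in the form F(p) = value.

split f at 1, 3/2: ℳ[f](s) collects 3 kernel integrals
piece [0, 1): integrate 4*t against the kernel
on [1, 3/2) integrate f = t**2 against the kernel
for t in [3/2, 5/2): the term is ∫ 3*t**(3/2)·t^(s-1)

F(-1/4) = -9*2**(3/4)*3**(1/4)/5 + 3*2**(1/4)*3**(3/4)/7 + 100/21 + 3*2**(3/4)*5**(1/4)
F(11/3) = -2187*2**(5/6)*3**(1/6)/992 + 81/119 + 729*2**(1/3)*3**(2/3)/1088 + 28125*2**(5/6)*5**(1/6)/992
F(8) = -59049*sqrt(6)/9728 + 112637/18432 + 5859375*sqrt(10)/9728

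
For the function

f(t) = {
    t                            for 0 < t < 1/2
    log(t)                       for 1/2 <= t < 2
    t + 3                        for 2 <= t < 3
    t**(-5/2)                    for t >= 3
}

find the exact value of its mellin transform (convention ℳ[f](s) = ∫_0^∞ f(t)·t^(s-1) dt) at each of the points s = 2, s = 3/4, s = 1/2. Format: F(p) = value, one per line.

F(2) = 2*sqrt(3)/3 + 17*log(2)/8 + 207/16
F(3/4) = 2**(1/4)*(-436*sqrt(2) + 2*2**(3/4)*3**(1/4) + 65 + log(2**(42 + 84*sqrt(2))) + 180*6**(3/4))/63
F(1/2) = sqrt(2)*(-330 + sqrt(2) + 108*log(2) + 144*sqrt(6))/36

linearity at 1/2, 2, 3 turns ℳ[f](s) into 4 summed integrals
[0, 1/2) adds the kernel integral of t
between 1/2 and 2 the integrand is log(t)·t^(s-1)
for t in [2, 3): the term is ∫ (t + 3)·t^(s-1)
∫ over [3, ∞) of t**(-5/2)·t^(s-1) joins the sum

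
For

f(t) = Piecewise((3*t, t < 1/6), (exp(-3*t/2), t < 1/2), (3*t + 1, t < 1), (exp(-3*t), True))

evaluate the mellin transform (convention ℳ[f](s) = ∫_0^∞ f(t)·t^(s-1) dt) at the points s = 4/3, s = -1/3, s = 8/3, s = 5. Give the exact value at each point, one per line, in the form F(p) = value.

F(4/3) = -39*2**(2/3)/112 - 2*18**(1/3)*uppergamma(4/3, 3/4)/9 + 3**(2/3)*uppergamma(4/3, 3)/9 + 6**(2/3)/168 + 2*18**(1/3)*uppergamma(4/3, 1/4)/9 + 57/28
F(-1/3) = -12**(1/3)*uppergamma(-1/3, 3/4)/2 + 3**(1/3)*uppergamma(-1/3, 3) + 3*2**(1/3)/4 + 3*6**(1/3)/4 + 12**(1/3)*uppergamma(-1/3, 1/4)/2 + 3/2
F(8/3) = -4*12**(1/3)*uppergamma(8/3, 3/4)/27 - 69*2**(1/3)/704 + 6**(1/3)/1584 + 3**(1/3)*uppergamma(8/3, 3)/27 + 4*12**(1/3)*uppergamma(8/3, 1/4)/27 + 105/88
F(5) = -4331*exp(-3/4)/648 + 131*exp(-3)/81 + 80009/116640 + 7889*exp(-1/4)/1944

invert the common scale on t to get t on [0, 1/2); exp(-t/2) on [1/2, 3/2); t + 1 on [3/2, 3); …
cuts at 1/6, 1/2, 1: linearity sums the 4 kernel integrals
the [0, 1/6) slice contributes ∫ 3*t·t^(s-1) dt
piece [1/6, 1/2): integrate exp(-3*t/2) against the kernel
on [1/2, 1) integrate f = (3*t + 1) against the kernel
on [1, ∞): add ∫ exp(-3*t)·t^(s-1) dt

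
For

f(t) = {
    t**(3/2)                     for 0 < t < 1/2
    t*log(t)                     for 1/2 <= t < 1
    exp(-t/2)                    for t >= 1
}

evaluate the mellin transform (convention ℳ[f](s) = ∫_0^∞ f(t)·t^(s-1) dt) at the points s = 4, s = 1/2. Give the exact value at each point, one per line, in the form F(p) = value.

split f at 1/2, 1: ℳ[f](s) collects 3 kernel integrals
piece [0, 1/2): integrate t**(3/2) against the kernel
on [1/2, 1): add ∫ t*log(t)·t^(s-1) dt
piece [1, ∞): integrate exp(-t/2) against the kernel

F(4) = -31/800 + sqrt(2)/352 + log(2)/160 + 158*exp(-1/2)
F(1/2) = sqrt(2)*(-23*sqrt(2) + 16 + 24*log(2) + 144*sqrt(pi)*erfc(sqrt(2)/2))/144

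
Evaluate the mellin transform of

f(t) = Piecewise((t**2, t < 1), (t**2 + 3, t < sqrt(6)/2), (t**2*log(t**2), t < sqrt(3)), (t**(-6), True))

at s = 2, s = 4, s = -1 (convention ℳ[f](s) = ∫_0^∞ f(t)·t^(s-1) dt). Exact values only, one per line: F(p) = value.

reversing the power substitution: t on [0, 1); t + 3 on [1, 3/2); t*log(t) on [3/2, 3); …
summing 4 kernel integrals split by 1, sqrt(6)/2, sqrt(3) yields ℳ[f](s)
the [0, 1) slice contributes ∫ t**2·t^(s-1) dt
for t in [1, sqrt(6)/2): the term is ∫ (t**2 + 3)·t^(s-1)
∫ over [sqrt(6)/2, sqrt(3)) of t**2*log(t**2)·t^(s-1) joins the sum
between sqrt(3) and ∞ the integrand is t**(-6)·t^(s-1)

F(2) = 143/288 + log(3*90699264**(1/16))
F(4) = 17/48 + log(27*1944**(3/16))
F(-1) = -1133*sqrt(3)/567 + sqrt(6)/2 + log(2**(sqrt(6)/2)*3**(-sqrt(6)/2 + sqrt(3))) + 3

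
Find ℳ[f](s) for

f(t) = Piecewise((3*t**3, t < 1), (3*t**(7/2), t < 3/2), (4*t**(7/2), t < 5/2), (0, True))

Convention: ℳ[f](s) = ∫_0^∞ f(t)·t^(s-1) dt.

(-2*(3/2)**(s + 7/2)*(s + 3) + 8*(5/2)**(s + 7/2)*(s + 3) + 3)/((s + 3)*(2*s + 7))
  Re(s) > -3

the 3 pieces separated at 1, 3/2 each add one integral
on [0, 1) integrate f = 3*t**3 against the kernel
on [1, 3/2): add ∫ 3*t**(7/2)·t^(s-1) dt
segment 3/2 to 5/2 holds 4*t**(7/2); add its integral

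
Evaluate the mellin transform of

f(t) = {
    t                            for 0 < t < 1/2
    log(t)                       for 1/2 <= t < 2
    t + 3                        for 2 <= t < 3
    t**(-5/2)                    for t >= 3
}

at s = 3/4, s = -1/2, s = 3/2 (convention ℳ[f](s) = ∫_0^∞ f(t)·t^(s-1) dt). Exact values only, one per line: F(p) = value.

F(3/4) = 2**(1/4)*(-436*sqrt(2) + 2*2**(3/4)*3**(1/4) + 65 + log(2**(42 + 84*sqrt(2))) + 180*6**(3/4))/63
F(-1/2) = sqrt(2)*(-486*log(2) + sqrt(2) + 648)/162
F(3/2) = sqrt(2)*(-1139 + 30*sqrt(2) + 270*log(2) + 864*sqrt(6))/180

cuts at 1/2, 2, 3: linearity sums the 4 kernel integrals
over [0, 1/2), the kernel integral of t enters the sum
∫ over [1/2, 2) of log(t)·t^(s-1) joins the sum
[2, 3) adds the kernel integral of (t + 3)
on [3, ∞): add ∫ t**(-5/2)·t^(s-1) dt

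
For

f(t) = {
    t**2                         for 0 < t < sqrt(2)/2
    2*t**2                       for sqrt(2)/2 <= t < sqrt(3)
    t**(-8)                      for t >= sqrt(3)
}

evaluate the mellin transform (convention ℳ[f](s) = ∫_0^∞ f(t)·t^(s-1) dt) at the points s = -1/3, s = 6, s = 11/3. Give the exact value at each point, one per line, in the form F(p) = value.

the power substitution comes off first: t on [0, 1/2); 2*t on [1/2, 3); t**(-4) on [3, ∞)
f breaks at sqrt(2)/2, sqrt(3) into 3 integrals to sum
the [0, sqrt(2)/2) slice contributes ∫ t**2·t^(s-1) dt
segment [sqrt(2)/2, sqrt(3)) carries 2*t**2; integrate it
segment sqrt(3) to ∞ holds t**(-8); add its integral

F(-1/3) = 2**(1/6)*(-1215 + 2431*6**(5/6))/4050
F(6) = 7837/384
F(11/3) = 2**(1/6)*(-351 + 25340*6**(5/6))/15912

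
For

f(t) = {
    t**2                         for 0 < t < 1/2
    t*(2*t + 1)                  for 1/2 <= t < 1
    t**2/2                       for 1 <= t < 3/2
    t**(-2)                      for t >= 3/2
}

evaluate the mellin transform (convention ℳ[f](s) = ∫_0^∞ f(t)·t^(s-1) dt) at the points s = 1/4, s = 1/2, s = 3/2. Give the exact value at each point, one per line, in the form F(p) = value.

the shared t-power comes off first: t on [0, 1/2); 2*t + 1 on [1/2, 1); t/2 on [1, 3/2); …
decompose at 1/2, 1, 3/2; ℳ[f](s) sums the 4 pieces' integrals
on [0, 1/2) integrate f = t**2 against the kernel
the [1/2, 1) slice contributes ∫ t*(2*t + 1)·t^(s-1) dt
the [1, 3/2) slice contributes ∫ t**2/2·t^(s-1) dt
piece [3/2, ∞): integrate t**(-2) against the kernel

F(1/4) = 2**(3/4)*(-322 + 475*3**(1/4) + 924*2**(1/4))/1260
F(1/2) = -13*sqrt(2)/60 + 403*sqrt(6)/1080 + 19/15
F(3/2) = -19*sqrt(2)/280 + 29/35 + 305*sqrt(6)/336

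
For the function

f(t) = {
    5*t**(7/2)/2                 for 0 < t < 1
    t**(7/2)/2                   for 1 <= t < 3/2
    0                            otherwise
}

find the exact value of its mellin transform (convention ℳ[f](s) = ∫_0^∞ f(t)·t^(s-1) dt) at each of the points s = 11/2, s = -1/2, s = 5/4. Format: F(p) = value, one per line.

F(11/2) = 21731/9216
F(-1/2) = 59/48
F(5/4) = 8/19 + 81*2**(1/4)*3**(3/4)/304

decompose at 1; ℳ[f](s) sums the 2 pieces' integrals
[0, 1) adds the kernel integral of 5*t**(7/2)/2
piece [1, 3/2): integrate t**(7/2)/2 against the kernel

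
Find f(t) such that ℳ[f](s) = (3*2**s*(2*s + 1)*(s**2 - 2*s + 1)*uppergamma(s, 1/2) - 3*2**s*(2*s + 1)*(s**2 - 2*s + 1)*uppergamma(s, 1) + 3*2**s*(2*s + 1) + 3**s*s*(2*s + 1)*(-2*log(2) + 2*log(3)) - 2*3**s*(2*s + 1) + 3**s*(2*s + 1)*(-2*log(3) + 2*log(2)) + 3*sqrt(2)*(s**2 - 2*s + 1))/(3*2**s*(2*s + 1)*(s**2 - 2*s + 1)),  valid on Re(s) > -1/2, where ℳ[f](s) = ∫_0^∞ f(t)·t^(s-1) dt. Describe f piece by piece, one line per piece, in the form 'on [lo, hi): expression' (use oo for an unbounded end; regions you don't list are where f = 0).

decompose at 1/2, 1; ℳ[f](s) sums the 3 pieces' integrals
piece [0, 1/2): integrate sqrt(t) against the kernel
piece [1/2, 1): integrate exp(-t) against the kernel
between 1 and 3/2 the integrand is log(t)/t·t^(s-1)

on [0, 1/2): sqrt(t)
on [1/2, 1): exp(-t)
on [1, 3/2): log(t)/t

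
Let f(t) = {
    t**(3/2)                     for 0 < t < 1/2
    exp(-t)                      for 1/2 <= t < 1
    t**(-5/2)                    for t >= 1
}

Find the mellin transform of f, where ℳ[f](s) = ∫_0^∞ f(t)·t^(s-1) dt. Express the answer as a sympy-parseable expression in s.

(2*2**s*(2*s - 5)*(2*s + 3)*uppergamma(s, 1/2) - 2*2**s*(2*s - 5)*(2*s + 3)*uppergamma(s, 1) - 4*2**s*(2*s + 3) + sqrt(2)*(2*s - 5))/(2*2**s*(2*s - 5)*(2*s + 3))
  -3/2 < Re(s) < 5/2

the 3 pieces separated at 1/2, 1 each add one integral
segment [0, 1/2) carries t**(3/2); integrate it
the [1/2, 1) slice contributes ∫ exp(-t)·t^(s-1) dt
segment 1 to ∞ holds t**(-5/2); add its integral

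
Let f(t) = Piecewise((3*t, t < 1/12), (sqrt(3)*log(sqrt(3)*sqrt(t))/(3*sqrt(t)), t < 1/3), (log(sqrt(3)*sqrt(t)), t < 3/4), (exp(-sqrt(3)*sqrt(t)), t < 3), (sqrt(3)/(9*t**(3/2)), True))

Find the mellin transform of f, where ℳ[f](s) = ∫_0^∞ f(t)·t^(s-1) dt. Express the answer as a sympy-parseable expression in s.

(432*2**(2*s)*s**2*(2*s - 3)*(2*s + 2)*(4*s**2 - 4*s + 1)*uppergamma(2*s, 3/2) - 432*2**(2*s)*s**2*(2*s - 3)*(2*s + 2)*(4*s**2 - 4*s + 1)*uppergamma(2*s, 3) - 432*2**(2*s)*s**2*(2*s - 3)*(2*s + 2) + 108*2**(2*s)*(2*s - 3)*(2*s + 2)*(4*s**2 - 4*s + 1) - 216*3**(2*s)*s*(2*s - 3)*(2*s + 2)*(4*s**2 - 4*s + 1)*log(2) + 216*3**(2*s)*s*(2*s - 3)*(2*s + 2)*(4*s**2 - 4*s + 1)*log(3) - 108*3**(2*s)*(2*s - 3)*(2*s + 2)*(4*s**2 - 4*s + 1) - 16*6**(2*s)*s**2*(2*s + 2)*(4*s**2 - 4*s + 1) + 1728*s**3*(2*s - 3)*(2*s + 2)*log(2) - 864*s**2*(2*s - 3)*(2*s + 2)*log(2) + 864*s**2*(2*s - 3)*(2*s + 2) + 108*s**2*(2*s - 3)*(4*s**2 - 4*s + 1))/(216*2**(2*s)*3**s*s**2*(2*s - 3)*(2*s + 2)*(4*s**2 - 4*s + 1))
  -1 < Re(s) < 3/2

strip the common scale on t: t on [0, 1/4); log(sqrt(t))/sqrt(t) on [1/4, 1); log(sqrt(t)) on [1, 9/4); …
remove the power substitution first: t**2 on [0, 1/2); log(t)/t on [1/2, 1); log(t) on [1, 3/2); …
the 5 pieces separated at 1/12, 1/3, 3/4, 3 each add one integral
for t in [0, 1/12): the term is ∫ 3*t·t^(s-1)
[1/12, 1/3) adds the kernel integral of sqrt(3)*log(sqrt(3)*sqrt(t))/(3*sqrt(t))
over [1/3, 3/4), the kernel integral of log(sqrt(3)*sqrt(t)) enters the sum
on [3/4, 3): add ∫ exp(-sqrt(3)*sqrt(t))·t^(s-1) dt
between 3 and ∞ the integrand is sqrt(3)/(9*t**(3/2))·t^(s-1)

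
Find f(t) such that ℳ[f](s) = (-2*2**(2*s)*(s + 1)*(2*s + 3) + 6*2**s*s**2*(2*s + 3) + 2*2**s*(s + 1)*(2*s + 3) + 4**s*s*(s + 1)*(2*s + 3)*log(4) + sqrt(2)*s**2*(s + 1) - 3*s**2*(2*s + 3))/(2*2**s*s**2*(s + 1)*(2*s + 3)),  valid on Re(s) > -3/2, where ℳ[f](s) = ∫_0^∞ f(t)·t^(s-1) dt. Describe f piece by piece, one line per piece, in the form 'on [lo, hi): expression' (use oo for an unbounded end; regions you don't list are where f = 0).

on [0, 1/2): t**(3/2)
on [1/2, 1): 3*t
on [1, 2): log(t)

the 3 pieces separated at 1/2, 1 each add one integral
on [0, 1/2): add ∫ t**(3/2)·t^(s-1) dt
segment 1/2 to 1 holds 3*t; add its integral
[1, 2) adds the kernel integral of log(t)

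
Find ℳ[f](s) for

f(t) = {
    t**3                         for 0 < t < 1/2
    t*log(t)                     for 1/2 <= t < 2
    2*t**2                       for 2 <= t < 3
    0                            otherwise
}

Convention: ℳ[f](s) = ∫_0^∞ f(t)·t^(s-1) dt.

(-64*2**(2*s)*(s + 1)**2*(s + 3) + 16*2**(2*s)*(s + 1)*(s + 2)*(s + 3)*log(2) - 16*2**(2*s)*(s + 2)*(s + 3) + 144*6**s*(s + 1)**2*(s + 3) + (s + 1)**2*(s + 2) + 4*(s + 1)*(s + 2)*(s + 3)*log(2) + 4*(s + 2)*(s + 3))/(8*2**s*(s + 1)**2*(s + 2)*(s + 3))
  Re(s) > -3

peel off the shared t-power: t**2 on [0, 1/2); log(t) on [1/2, 2); 2*t on [2, 3)
slice at 1/2, 2, transform all 3 pieces, and sum them
over [0, 1/2), the kernel integral of t**3 enters the sum
over [1/2, 2), the kernel integral of t*log(t) enters the sum
segment 2 to 3 holds 2*t**2; add its integral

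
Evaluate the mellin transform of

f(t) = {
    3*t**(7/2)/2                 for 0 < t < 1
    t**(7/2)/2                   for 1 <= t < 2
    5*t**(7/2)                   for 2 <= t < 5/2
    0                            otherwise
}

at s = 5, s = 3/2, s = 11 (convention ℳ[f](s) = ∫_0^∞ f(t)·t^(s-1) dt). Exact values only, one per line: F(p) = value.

F(5) = -2304*sqrt(2)/17 + 2/17 + 1953125*sqrt(10)/4352
F(3/2) = 11049/160
F(11) = -147456*sqrt(2)/29 + 2/29 + 30517578125*sqrt(10)/475136

breakpoints 1, 2: one integral from each of the 3 segments
∫ 3*t**(7/2)/2·t^(s-1) over [0, 1)
∫ over [1, 2) of t**(7/2)/2·t^(s-1) joins the sum
[2, 5/2) adds the kernel integral of 5*t**(7/2)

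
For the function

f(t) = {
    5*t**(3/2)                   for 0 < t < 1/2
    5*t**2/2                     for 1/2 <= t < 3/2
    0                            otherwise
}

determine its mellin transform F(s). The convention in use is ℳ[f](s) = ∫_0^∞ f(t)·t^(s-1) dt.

decompose at 1/2; ℳ[f](s) sums the 2 pieces' integrals
over [0, 1/2), the kernel integral of 5*t**(3/2) enters the sum
[1/2, 3/2) adds the kernel integral of 5*t**2/2

5*(9*3**s*(2*s + 3) - 2*s + 4*sqrt(2)*(s + 2) - 3)/(8*2**s*(s + 2)*(2*s + 3))
  Re(s) > -3/2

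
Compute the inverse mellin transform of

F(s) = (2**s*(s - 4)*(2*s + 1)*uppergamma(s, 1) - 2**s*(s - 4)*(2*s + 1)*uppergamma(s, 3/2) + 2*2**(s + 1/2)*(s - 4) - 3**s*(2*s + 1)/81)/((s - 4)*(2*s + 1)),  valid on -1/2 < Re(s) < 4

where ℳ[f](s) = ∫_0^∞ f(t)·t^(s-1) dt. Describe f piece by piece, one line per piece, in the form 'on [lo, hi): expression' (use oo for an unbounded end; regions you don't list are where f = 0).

treat the 3 regions marked off by 2, 3 separately and sum
piece [0, 2): integrate sqrt(t) against the kernel
on [2, 3) integrate f = exp(-t/2) against the kernel
segment 3 to ∞ holds t**(-4); add its integral

on [0, 2): sqrt(t)
on [2, 3): exp(-t/2)
on [3, oo): t**(-4)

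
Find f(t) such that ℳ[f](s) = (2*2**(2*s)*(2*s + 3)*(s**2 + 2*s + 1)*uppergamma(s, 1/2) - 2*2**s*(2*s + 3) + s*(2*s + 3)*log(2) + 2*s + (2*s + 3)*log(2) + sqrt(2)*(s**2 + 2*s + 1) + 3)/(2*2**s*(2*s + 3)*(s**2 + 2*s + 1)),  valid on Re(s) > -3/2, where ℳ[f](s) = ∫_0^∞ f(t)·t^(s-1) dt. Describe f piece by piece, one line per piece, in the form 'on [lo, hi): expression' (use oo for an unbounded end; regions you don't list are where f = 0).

on [0, 1/2): t**(3/2)
on [1/2, 1): t*log(t)
on [1, oo): exp(-t/2)

decompose at 1/2, 1; ℳ[f](s) sums the 3 pieces' integrals
the [0, 1/2) slice contributes ∫ t**(3/2)·t^(s-1) dt
segment 1/2 to 1 holds t*log(t); add its integral
piece [1, ∞): integrate exp(-t/2) against the kernel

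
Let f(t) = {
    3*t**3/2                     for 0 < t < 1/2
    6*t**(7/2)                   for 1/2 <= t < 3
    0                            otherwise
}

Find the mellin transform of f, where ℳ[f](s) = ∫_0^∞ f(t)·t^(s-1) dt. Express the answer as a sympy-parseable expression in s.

3*(-4*2**(1/2 - s)*(s + 3) + 1728*3**(s + 1/2)*(s + 3) + (2*s + 7)/2**s)/(16*(s + 3)*(2*s + 7))
  Re(s) > -3

slice at 1/2, transform all 2 pieces, and sum them
the [0, 1/2) slice contributes ∫ 3*t**3/2·t^(s-1) dt
∫ over [1/2, 3) of 6*t**(7/2)·t^(s-1) joins the sum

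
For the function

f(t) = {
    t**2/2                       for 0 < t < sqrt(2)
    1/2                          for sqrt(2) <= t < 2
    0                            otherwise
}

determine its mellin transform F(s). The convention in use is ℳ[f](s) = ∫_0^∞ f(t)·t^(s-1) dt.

2**(s/2 - 1)*(2**(s/2)*(s + 2) + s - 2)/(s*(s + 2))
  Re(s) > -2

undo the power substitution: t/2 on [0, 2); 1/2 on [2, 4)
back out the common scale on t: t on [0, 1); 1/2 on [1, 2)
the 2 pieces separated at sqrt(2) each add one integral
the [0, sqrt(2)) slice contributes ∫ t**2/2·t^(s-1) dt
the [sqrt(2), 2) slice contributes ∫ 1/2·t^(s-1) dt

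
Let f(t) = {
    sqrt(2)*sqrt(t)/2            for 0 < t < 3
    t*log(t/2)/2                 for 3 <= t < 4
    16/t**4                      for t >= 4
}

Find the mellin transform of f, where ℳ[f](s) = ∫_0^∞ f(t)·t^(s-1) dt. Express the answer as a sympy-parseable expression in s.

(32*2**(2*s)*s*(s - 4)*(2*s + 1)*log(2) - 32*2**(2*s)*(s - 4)*(2*s + 1) + 32*2**(2*s)*(s - 4)*(2*s + 1)*log(2) + 3**s*s*(s - 4)*(2*s + 1)*(-24*log(3) + 24*log(2)) + 3**s*(s - 4)*(2*s + 1)*(-24*log(3) + 24*log(2)) + 24*3**s*(s - 4)*(2*s + 1) + 16*3**s*sqrt(6)*(s - 4)*(s**2 + 2*s + 1) - 4**s*(2*s + 1)*(s**2 + 2*s + 1))/(16*(s - 4)*(2*s + 1)*(s**2 + 2*s + 1))
  -1/2 < Re(s) < 4

strip the common scale on t: sqrt(t) on [0, 3/2); t*log(t) on [3/2, 2); t**(-4) on [2, ∞)
decompose at 3, 4; ℳ[f](s) sums the 3 pieces' integrals
for t in [0, 3): the term is ∫ sqrt(2)*sqrt(t)/2·t^(s-1)
for t in [3, 4): the term is ∫ t*log(t/2)/2·t^(s-1)
for t in [4, ∞): the term is ∫ 16/t**4·t^(s-1)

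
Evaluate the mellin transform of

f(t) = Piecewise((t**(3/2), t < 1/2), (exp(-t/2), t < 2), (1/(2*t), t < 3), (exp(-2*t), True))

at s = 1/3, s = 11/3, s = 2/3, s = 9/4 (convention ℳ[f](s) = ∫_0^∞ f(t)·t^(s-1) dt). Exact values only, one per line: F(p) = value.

slice at 1/2, 2, 3, transform all 4 pieces, and sum them
piece [0, 1/2): integrate t**(3/2) against the kernel
segment 1/2 to 2 holds exp(-t/2); add its integral
for t in [2, 3): the term is ∫ 1/(2*t)·t^(s-1)
∫ exp(-2*t)·t^(s-1) over [3, ∞)

F(1/3) = -3**(1/3)/4 - 2**(1/3)*uppergamma(1/3, 1) + 2**(2/3)*uppergamma(1/3, 6)/2 + 3*2**(1/6)/22 + 3*2**(1/3)/8 + 2**(1/3)*uppergamma(1/3, 1/4)
F(11/3) = -8*2**(2/3)*uppergamma(11/3, 1) - 3*2**(2/3)/4 + 3*2**(5/6)/992 + 2**(1/3)*uppergamma(11/3, 6)/16 + 27*3**(2/3)/16 + 8*2**(2/3)*uppergamma(11/3, 1/4)
F(2/3) = -3**(2/3)/2 - 2**(2/3)*uppergamma(2/3, 1) + 2**(1/3)*uppergamma(2/3, 6)/2 + 3*2**(5/6)/52 + 3*2**(2/3)/4 + 2**(2/3)*uppergamma(2/3, 1/4)
F(9/4) = -4*2**(1/4)*uppergamma(9/4, 1) - 47*2**(1/4)/60 + 2**(3/4)*uppergamma(9/4, 6)/8 + 6*3**(1/4)/5 + 4*2**(1/4)*uppergamma(9/4, 1/4)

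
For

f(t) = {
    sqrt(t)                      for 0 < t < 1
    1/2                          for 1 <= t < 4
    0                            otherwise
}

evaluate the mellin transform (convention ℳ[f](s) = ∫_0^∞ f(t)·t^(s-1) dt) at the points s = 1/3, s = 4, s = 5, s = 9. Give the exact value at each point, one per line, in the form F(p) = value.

remove the power substitution first: t on [0, 1); 1/2 on [1, 2)
treat the 2 regions marked off by 1 separately and sum
the [0, 1) slice contributes ∫ sqrt(t)·t^(s-1) dt
segment 1 to 4 holds 1/2; add its integral

F(1/3) = -3/10 + 3*2**(2/3)/2
F(4) = 2311/72
F(5) = 11273/110
F(9) = 553417/38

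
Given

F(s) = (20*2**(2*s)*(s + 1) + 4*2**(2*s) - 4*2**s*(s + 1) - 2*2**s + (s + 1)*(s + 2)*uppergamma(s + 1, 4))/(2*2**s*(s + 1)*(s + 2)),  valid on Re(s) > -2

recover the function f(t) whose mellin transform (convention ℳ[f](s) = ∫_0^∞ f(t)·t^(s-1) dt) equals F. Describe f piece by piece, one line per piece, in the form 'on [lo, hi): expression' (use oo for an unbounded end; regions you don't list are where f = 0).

on [0, 1): t**2
on [1, 2): t*(2*t + 1)
on [2, oo): t*exp(-2*t)

remove the power substitution first: t**4 on [0, 1); t**2*(2*t**2 + 1) on [1, sqrt(2)); t**2*exp(-2*t**2) on [sqrt(2), ∞)
the shared t-power comes off first: t**2 on [0, 1); 2*t**2 + 1 on [1, sqrt(2)); exp(-2*t**2) on [sqrt(2), ∞)
peel off the power substitution: t on [0, 1); 2*t + 1 on [1, 2); exp(-2*t) on [2, ∞)
f breaks at 1, 2 into 3 integrals to sum
over [0, 1), the kernel integral of t**2 enters the sum
on [1, 2) integrate f = t*(2*t + 1) against the kernel
between 2 and ∞ the integrand is t*exp(-2*t)·t^(s-1)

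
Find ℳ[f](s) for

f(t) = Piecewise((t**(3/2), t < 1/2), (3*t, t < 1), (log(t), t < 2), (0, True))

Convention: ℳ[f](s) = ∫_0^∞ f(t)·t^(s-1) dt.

split f at 1/2, 1: ℳ[f](s) collects 3 kernel integrals
segment 0 to 1/2 holds t**(3/2); add its integral
segment 1/2 to 1 holds 3*t; add its integral
on [1, 2): add ∫ log(t)·t^(s-1) dt

(-2*2**(2*s)*(s + 1)*(2*s + 3) + 6*2**s*s**2*(2*s + 3) + 2*2**s*(s + 1)*(2*s + 3) + 4**s*s*(s + 1)*(2*s + 3)*log(4) + sqrt(2)*s**2*(s + 1) - 3*s**2*(2*s + 3))/(2*2**s*s**2*(s + 1)*(2*s + 3))
  Re(s) > -3/2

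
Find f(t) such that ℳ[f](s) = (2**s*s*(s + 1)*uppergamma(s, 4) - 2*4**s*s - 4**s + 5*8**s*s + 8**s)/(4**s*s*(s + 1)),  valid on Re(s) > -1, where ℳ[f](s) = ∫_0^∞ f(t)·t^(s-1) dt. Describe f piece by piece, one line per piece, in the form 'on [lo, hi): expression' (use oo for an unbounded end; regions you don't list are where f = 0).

treat the 3 regions marked off by 1, 2 separately and sum
∫ t·t^(s-1) over [0, 1)
on [1, 2) integrate f = (2*t + 1) against the kernel
segment 2 to ∞ holds exp(-2*t); add its integral

on [0, 1): t
on [1, 2): 2*t + 1
on [2, oo): exp(-2*t)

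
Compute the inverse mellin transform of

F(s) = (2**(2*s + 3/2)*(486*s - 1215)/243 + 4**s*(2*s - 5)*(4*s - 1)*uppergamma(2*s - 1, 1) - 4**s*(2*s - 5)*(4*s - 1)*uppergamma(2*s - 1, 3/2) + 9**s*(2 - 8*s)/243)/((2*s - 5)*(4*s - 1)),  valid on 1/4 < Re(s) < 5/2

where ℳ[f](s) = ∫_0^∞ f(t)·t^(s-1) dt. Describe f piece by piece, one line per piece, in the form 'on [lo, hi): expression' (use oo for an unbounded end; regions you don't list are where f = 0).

on [0, 4): t**(-1/4)
on [4, 9): exp(-sqrt(t)/2)/sqrt(t)
on [9, oo): t**(-5/2)

strip the power substitution: 1/sqrt(t) on [0, 2); exp(-t/2)/t on [2, 3); t**(-5) on [3, ∞)
undo the shared t-power: sqrt(t) on [0, 2); exp(-t/2) on [2, 3); t**(-4) on [3, ∞)
the 3 pieces separated at 4, 9 each add one integral
between 0 and 4 the integrand is t**(-1/4)·t^(s-1)
over [4, 9), the kernel integral of exp(-sqrt(t)/2)/sqrt(t) enters the sum
∫ t**(-5/2)·t^(s-1) over [9, ∞)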